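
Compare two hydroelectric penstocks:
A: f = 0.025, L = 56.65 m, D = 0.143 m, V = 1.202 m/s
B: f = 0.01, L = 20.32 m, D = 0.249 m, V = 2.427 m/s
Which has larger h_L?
h_L(A) = 0.7293 m, h_L(B) = 0.245 m. Answer: A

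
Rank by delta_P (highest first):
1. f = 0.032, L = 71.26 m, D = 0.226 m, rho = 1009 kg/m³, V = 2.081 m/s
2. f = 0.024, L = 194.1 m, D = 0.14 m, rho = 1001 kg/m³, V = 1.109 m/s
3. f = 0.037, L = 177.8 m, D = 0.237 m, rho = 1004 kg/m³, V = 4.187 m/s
Case 1: delta_P = 22.04 kPa
Case 2: delta_P = 20.48 kPa
Case 3: delta_P = 244.3 kPa
Ranking (highest first): 3, 1, 2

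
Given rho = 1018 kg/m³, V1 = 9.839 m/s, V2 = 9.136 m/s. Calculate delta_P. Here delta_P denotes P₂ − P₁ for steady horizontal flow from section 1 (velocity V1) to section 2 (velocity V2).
Formula: \Delta P = \frac{1}{2} \rho (V_1^2 - V_2^2)
delta_P = 0.5·1018·(9.839² − 9.136²)/1000 = 6.79 kPa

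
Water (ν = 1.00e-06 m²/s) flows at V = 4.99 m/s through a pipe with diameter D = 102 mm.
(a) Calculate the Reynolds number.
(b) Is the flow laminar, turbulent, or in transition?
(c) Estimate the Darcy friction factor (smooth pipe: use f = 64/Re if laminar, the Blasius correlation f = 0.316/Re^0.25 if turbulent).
(a) Re = V·D/ν = 4.99·0.102/1.00e-06 = 508980
(b) Flow regime: turbulent (Re > 4000)
(c) Friction factor: f = 0.316/Re^0.25 = 0.316/508980^0.25 = 0.01183 (Blasius is strictly valid for Re ≲ 1e5; used here as the smooth-pipe estimate the problem specifies)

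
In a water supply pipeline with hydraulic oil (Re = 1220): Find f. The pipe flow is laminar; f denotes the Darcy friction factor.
Formula: f = \frac{64}{Re}
f = 64/1220 = 0.05246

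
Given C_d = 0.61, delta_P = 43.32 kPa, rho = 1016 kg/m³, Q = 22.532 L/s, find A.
Formula: Q = C_d A \sqrt{\frac{2 \Delta P}{\rho}}
Substituting knowns: 22.532 = 0.61·A·√(2·(43.32·1000)/1016)·1000
Solving for A: A = (22.532/1000)/(0.61·√(2·(43.32·1000)/1016)) = 0.004 m²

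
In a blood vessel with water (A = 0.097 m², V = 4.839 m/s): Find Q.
Formula: Q = A V
Q = 0.097·4.839·1000 = 469.4 L/s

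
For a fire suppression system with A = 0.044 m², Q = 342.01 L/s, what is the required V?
Formula: Q = A V
Substituting knowns: 342.01 = 0.044·V·1000
Solving for V: V = (342.01/1000)/0.044 = 7.773 m/s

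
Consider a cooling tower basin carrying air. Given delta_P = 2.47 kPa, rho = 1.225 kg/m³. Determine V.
Formula: V = \sqrt{\frac{2 \Delta P}{\rho}}
V = √(2·(2.47·1000)/1.225) = 63.5 m/s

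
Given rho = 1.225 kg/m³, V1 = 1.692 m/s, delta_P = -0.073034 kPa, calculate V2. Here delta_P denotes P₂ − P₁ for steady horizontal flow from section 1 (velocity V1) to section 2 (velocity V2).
Formula: \Delta P = \frac{1}{2} \rho (V_1^2 - V_2^2)
Substituting knowns: -0.073034 = 0.5·1.225·(1.692² − V2²)/1000
Solving for V2: V2 = √(1.692² − 2·(-0.073034·1000)/1.225) = 11.05 m/s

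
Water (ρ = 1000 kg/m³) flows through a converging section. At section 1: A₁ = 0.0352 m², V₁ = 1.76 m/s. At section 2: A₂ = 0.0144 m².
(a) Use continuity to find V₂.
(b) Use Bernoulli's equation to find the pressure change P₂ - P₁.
(a) Continuity: A₁V₁=A₂V₂ -> V₂=A₁V₁/A₂=0.0352*1.76/0.0144=4.30 m/s
(b) Bernoulli: P₂-P₁=0.5*rho*(V₁^2-V₂^2)/1000=0.5*1000*(1.76^2-4.30^2)/1000=-7.696 kPa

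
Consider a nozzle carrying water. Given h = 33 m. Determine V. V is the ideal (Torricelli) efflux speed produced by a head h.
Formula: V = \sqrt{2 g h}
V = √(2·9.81·33) = 25.45 m/s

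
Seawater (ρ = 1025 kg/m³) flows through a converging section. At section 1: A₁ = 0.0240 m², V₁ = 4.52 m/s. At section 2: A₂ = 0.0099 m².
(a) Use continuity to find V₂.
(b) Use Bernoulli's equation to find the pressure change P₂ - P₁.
(a) Continuity: A₁V₁=A₂V₂ -> V₂=A₁V₁/A₂=0.0240*4.52/0.0099=10.96 m/s
(b) Bernoulli: P₂-P₁=0.5*rho*(V₁^2-V₂^2)/1000=0.5*1025*(4.52^2-10.96^2)/1000=-51.09 kPa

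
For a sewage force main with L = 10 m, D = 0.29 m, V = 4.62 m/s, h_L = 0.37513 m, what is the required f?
Formula: h_L = f \frac{L}{D} \frac{V^2}{2g}
Substituting knowns: 0.37513 = f·(10/0.29)·4.62²/(2·9.81)
Solving for f: f = 0.37513·2·9.81/((10/0.29)·4.62²) = 0.01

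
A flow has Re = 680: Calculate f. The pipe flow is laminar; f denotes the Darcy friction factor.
Formula: f = \frac{64}{Re}
f = 64/680 = 0.09412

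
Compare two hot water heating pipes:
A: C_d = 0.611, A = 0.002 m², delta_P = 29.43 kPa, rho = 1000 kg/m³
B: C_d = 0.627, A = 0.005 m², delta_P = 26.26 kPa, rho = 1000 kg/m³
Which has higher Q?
Q(A) = 9.375 L/s, Q(B) = 22.72 L/s. Answer: B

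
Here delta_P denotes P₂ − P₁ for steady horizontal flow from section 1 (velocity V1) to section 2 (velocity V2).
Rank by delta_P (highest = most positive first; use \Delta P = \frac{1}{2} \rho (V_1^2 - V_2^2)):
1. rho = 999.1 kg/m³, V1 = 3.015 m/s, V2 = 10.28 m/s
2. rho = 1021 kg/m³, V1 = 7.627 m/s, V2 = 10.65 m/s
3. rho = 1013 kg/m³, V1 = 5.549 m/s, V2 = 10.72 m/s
Case 1: delta_P = -48.25 kPa
Case 2: delta_P = -28.21 kPa
Case 3: delta_P = -42.61 kPa
Ranking (highest first): 2, 3, 1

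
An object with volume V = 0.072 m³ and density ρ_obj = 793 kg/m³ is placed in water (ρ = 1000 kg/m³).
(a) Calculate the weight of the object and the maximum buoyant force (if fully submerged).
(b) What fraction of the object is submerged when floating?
(a) W=rho_obj*g*V=793*9.81*0.072=560.1 N; F_B(max)=rho*g*V=1000*9.81*0.072=706.3 N
(b) Floating fraction=rho_obj/rho=793/1000=0.793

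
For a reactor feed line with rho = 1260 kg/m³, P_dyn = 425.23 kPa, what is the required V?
Formula: P_{dyn} = \frac{1}{2} \rho V^2
Substituting knowns: 425.23 = 0.5·1260·V²/1000
Solving for V: V = √(2·(425.23·1000)/1260) = 25.98 m/s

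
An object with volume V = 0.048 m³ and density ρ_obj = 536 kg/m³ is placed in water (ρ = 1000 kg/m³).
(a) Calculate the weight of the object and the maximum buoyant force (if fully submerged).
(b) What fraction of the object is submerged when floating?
(a) W=rho_obj*g*V=536*9.81*0.048=252.4 N; F_B(max)=rho*g*V=1000*9.81*0.048=470.9 N
(b) Floating fraction=rho_obj/rho=536/1000=0.536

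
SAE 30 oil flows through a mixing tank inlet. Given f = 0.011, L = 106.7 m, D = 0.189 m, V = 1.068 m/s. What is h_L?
Formula: h_L = f \frac{L}{D} \frac{V^2}{2g}
h_L = 0.011·(106.7/0.189)·1.068²/(2·9.81) = 0.361 m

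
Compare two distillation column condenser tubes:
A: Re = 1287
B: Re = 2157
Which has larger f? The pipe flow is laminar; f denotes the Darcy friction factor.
f(A) = 0.04973, f(B) = 0.02967. Answer: A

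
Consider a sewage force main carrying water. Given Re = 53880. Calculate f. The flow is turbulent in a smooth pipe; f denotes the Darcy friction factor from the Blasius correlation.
Formula: f = \frac{0.316}{Re^{0.25}}
f = 0.316/53880^0.25 = 0.02074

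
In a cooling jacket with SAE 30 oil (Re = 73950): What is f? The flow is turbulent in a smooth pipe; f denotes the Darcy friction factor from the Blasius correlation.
Formula: f = \frac{0.316}{Re^{0.25}}
f = 0.316/73950^0.25 = 0.01916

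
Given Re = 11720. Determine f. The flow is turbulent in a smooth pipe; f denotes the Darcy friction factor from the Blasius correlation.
Formula: f = \frac{0.316}{Re^{0.25}}
f = 0.316/11720^0.25 = 0.03037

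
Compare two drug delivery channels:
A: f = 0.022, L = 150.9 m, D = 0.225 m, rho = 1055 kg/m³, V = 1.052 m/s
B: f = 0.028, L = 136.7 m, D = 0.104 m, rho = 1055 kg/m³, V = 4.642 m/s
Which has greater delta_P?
delta_P(A) = 8.614 kPa, delta_P(B) = 418.3 kPa. Answer: B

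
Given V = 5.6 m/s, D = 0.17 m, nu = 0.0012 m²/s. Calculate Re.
Formula: Re = \frac{V D}{\nu}
Re = 5.6·0.17/0.0012 = 793.3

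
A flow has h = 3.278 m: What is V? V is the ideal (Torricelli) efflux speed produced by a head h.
Formula: V = \sqrt{2 g h}
V = √(2·9.81·3.278) = 8.02 m/s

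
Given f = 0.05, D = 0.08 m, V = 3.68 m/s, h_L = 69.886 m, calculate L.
Formula: h_L = f \frac{L}{D} \frac{V^2}{2g}
Substituting knowns: 69.886 = 0.05·(L/0.08)·3.68²/(2·9.81)
Solving for L: L = 69.886·2·9.81·0.08/(0.05·3.68²) = 162 m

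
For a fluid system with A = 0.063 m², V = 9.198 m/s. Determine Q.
Formula: Q = A V
Q = 0.063·9.198·1000 = 579.5 L/s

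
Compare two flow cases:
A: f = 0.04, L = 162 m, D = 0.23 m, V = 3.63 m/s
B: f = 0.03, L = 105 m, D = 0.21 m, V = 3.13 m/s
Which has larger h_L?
h_L(A) = 18.92 m, h_L(B) = 7.49 m. Answer: A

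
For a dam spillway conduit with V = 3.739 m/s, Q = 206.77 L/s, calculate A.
Formula: Q = A V
Substituting knowns: 206.77 = A·3.739·1000
Solving for A: A = (206.77/1000)/3.739 = 0.0553 m²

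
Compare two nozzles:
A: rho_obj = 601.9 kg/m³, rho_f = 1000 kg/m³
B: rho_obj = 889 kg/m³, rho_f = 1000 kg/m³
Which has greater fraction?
fraction(A) = 0.6019, fraction(B) = 0.889. Answer: B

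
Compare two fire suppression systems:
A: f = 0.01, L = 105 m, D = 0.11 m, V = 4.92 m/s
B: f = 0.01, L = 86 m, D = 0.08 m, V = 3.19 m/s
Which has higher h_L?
h_L(A) = 11.78 m, h_L(B) = 5.576 m. Answer: A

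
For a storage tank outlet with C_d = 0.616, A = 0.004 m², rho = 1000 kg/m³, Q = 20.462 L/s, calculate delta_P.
Formula: Q = C_d A \sqrt{\frac{2 \Delta P}{\rho}}
Substituting knowns: 20.462 = 0.616·0.004·√(2·(delta_P·1000)/1000)·1000
Solving for delta_P: delta_P = ((20.462/1000)/(0.616·0.004))²·1000/2/1000 = 34.48 kPa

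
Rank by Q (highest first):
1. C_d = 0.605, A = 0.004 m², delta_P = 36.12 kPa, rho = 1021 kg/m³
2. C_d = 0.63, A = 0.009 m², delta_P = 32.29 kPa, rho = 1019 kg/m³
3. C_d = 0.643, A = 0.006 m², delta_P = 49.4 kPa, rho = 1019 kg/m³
Case 1: Q = 20.36 L/s
Case 2: Q = 45.14 L/s
Case 3: Q = 37.99 L/s
Ranking (highest first): 2, 3, 1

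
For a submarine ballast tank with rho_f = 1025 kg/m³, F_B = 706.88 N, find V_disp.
Formula: F_B = \rho_f g V_{disp}
Substituting knowns: 706.88 = 1025·9.81·V_disp
Solving for V_disp: V_disp = 706.88/(1025·9.81) = 0.0703 m³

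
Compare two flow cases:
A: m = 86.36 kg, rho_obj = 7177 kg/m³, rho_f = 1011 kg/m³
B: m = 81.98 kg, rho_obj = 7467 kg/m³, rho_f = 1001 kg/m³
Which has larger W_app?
W_app(A) = 727.9 N, W_app(B) = 696.4 N. Answer: A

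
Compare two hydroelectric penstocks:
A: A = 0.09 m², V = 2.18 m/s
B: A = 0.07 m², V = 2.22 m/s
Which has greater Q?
Q(A) = 196.2 L/s, Q(B) = 155.4 L/s. Answer: A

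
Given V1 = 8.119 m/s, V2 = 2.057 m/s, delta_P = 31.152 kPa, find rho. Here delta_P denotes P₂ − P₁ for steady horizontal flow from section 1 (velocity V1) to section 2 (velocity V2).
Formula: \Delta P = \frac{1}{2} \rho (V_1^2 - V_2^2)
Substituting knowns: 31.152 = 0.5·rho·(8.119² − 2.057²)/1000
Solving for rho: rho = 2·(31.152·1000)/(8.119² − 2.057²) = 1010 kg/m³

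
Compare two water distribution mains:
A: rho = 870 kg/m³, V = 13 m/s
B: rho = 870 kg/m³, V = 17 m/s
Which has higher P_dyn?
P_dyn(A) = 73.52 kPa, P_dyn(B) = 125.7 kPa. Answer: B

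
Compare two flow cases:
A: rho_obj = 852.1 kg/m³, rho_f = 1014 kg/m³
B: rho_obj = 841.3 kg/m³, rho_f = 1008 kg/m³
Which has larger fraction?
fraction(A) = 0.8403, fraction(B) = 0.8346. Answer: A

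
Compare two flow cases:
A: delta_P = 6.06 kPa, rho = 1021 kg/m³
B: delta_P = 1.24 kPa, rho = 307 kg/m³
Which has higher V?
V(A) = 3.445 m/s, V(B) = 2.842 m/s. Answer: A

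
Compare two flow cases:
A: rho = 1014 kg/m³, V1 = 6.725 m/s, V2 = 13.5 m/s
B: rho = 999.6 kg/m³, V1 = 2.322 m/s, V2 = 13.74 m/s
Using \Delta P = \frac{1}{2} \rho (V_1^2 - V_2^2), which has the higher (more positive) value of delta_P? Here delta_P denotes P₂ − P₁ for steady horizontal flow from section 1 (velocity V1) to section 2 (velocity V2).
delta_P(A) = -69.47 kPa, delta_P(B) = -91.66 kPa. Answer: A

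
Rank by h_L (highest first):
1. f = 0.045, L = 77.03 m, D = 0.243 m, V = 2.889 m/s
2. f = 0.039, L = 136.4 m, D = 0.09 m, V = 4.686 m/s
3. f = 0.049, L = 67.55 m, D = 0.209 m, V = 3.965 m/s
Case 1: h_L = 6.068 m
Case 2: h_L = 66.15 m
Case 3: h_L = 12.69 m
Ranking (highest first): 2, 3, 1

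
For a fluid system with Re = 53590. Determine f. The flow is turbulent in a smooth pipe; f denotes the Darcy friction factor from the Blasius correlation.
Formula: f = \frac{0.316}{Re^{0.25}}
f = 0.316/53590^0.25 = 0.02077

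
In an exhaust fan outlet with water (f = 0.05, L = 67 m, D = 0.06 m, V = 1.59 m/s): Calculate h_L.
Formula: h_L = f \frac{L}{D} \frac{V^2}{2g}
h_L = 0.05·(67/0.06)·1.59²/(2·9.81) = 7.194 m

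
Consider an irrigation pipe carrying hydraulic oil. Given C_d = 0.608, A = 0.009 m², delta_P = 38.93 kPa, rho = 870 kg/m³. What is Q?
Formula: Q = C_d A \sqrt{\frac{2 \Delta P}{\rho}}
Q = 0.608·0.009·√(2·(38.93·1000)/870)·1000 = 51.77 L/s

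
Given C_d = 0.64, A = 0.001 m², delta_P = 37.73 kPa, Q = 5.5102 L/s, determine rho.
Formula: Q = C_d A \sqrt{\frac{2 \Delta P}{\rho}}
Substituting knowns: 5.5102 = 0.64·0.001·√(2·(37.73·1000)/rho)·1000
Solving for rho: rho = 2·(37.73·1000)/((5.5102/1000)/(0.64·0.001))² = 1018 kg/m³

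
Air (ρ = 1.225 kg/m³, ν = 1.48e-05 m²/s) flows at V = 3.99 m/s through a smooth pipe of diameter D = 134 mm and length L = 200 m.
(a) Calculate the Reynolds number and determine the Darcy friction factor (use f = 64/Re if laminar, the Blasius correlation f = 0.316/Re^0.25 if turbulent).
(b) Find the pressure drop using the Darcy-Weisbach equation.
(a) Re = V·D/ν = 3.99·0.134/1.48e-05 = 36126 → turbulent (Re > 4000); f = 0.316/Re^0.25 = 0.316/36126^0.25 = 0.022921
(b) Darcy-Weisbach: ΔP = f·(L/D)·½ρV²/1000 = 0.022921·(200/0.134)·½·1.225·3.99²/1000 = 0.3336 kPa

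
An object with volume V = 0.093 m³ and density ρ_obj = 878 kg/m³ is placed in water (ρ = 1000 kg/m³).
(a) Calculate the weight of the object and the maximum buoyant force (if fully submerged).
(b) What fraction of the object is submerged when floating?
(a) W=rho_obj*g*V=878*9.81*0.093=801.0 N; F_B(max)=rho*g*V=1000*9.81*0.093=912.3 N
(b) Floating fraction=rho_obj/rho=878/1000=0.878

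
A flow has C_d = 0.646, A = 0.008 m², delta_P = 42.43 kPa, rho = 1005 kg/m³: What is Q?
Formula: Q = C_d A \sqrt{\frac{2 \Delta P}{\rho}}
Q = 0.646·0.008·√(2·(42.43·1000)/1005)·1000 = 47.49 L/s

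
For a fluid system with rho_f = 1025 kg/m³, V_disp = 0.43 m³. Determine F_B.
Formula: F_B = \rho_f g V_{disp}
F_B = 1025·9.81·0.43 = 4324 N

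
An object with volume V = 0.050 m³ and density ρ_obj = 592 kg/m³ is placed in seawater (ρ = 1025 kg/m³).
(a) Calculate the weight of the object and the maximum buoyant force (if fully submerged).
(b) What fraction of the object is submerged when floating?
(a) W=rho_obj*g*V=592*9.81*0.050=290.4 N; F_B(max)=rho*g*V=1025*9.81*0.050=502.8 N
(b) Floating fraction=rho_obj/rho=592/1025=0.578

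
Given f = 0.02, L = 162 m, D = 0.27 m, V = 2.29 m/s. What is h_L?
Formula: h_L = f \frac{L}{D} \frac{V^2}{2g}
h_L = 0.02·(162/0.27)·2.29²/(2·9.81) = 3.207 m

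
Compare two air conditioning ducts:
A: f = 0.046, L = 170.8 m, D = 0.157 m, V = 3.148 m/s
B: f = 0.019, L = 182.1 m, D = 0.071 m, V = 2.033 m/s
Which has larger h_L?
h_L(A) = 25.28 m, h_L(B) = 10.27 m. Answer: A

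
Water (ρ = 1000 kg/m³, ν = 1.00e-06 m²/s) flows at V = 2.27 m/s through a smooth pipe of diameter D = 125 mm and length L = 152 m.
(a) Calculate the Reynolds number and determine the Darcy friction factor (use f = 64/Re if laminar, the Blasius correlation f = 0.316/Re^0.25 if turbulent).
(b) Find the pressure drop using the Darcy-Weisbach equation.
(a) Re = V·D/ν = 2.27·0.125/1.00e-06 = 283750 → turbulent (Re > 4000); f = 0.316/Re^0.25 = 0.316/283750^0.25 = 0.013692 (Blasius is strictly valid for Re ≲ 1e5; used here as the smooth-pipe estimate the problem specifies)
(b) Darcy-Weisbach: ΔP = f·(L/D)·½ρV²/1000 = 0.013692·(152/0.125)·½·1000·2.27²/1000 = 42.9 kPa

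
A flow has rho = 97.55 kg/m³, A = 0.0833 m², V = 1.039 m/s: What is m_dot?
Formula: \dot{m} = \rho A V
m_dot = 97.55·0.0833·1.039 = 8.443 kg/s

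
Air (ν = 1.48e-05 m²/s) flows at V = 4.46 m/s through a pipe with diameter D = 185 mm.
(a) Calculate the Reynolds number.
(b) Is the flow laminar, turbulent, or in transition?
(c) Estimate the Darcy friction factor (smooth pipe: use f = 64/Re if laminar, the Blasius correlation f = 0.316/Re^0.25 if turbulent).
(a) Re = V·D/ν = 4.46·0.185/1.48e-05 = 55750
(b) Flow regime: turbulent (Re > 4000)
(c) Friction factor: f = 0.316/Re^0.25 = 0.316/55750^0.25 = 0.02056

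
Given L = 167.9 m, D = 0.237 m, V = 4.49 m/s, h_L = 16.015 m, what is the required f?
Formula: h_L = f \frac{L}{D} \frac{V^2}{2g}
Substituting knowns: 16.015 = f·(167.9/0.237)·4.49²/(2·9.81)
Solving for f: f = 16.015·2·9.81/((167.9/0.237)·4.49²) = 0.022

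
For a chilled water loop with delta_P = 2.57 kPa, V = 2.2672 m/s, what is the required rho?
Formula: V = \sqrt{\frac{2 \Delta P}{\rho}}
Substituting knowns: 2.2672 = √(2·(2.57·1000)/rho)
Solving for rho: rho = 2·(2.57·1000)/2.2672² = 1000 kg/m³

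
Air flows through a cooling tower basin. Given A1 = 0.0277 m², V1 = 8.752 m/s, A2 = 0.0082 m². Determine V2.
Formula: V_2 = \frac{A_1 V_1}{A_2}
V2 = 0.0277·8.752/0.0082 = 29.56 m/s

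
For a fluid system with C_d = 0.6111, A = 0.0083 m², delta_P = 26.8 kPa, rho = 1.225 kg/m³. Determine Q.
Formula: Q = C_d A \sqrt{\frac{2 \Delta P}{\rho}}
Q = 0.6111·0.0083·√(2·(26.8·1000)/1.225)·1000 = 1061 L/s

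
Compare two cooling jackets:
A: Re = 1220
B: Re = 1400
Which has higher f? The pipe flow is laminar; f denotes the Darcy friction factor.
f(A) = 0.05246, f(B) = 0.04571. Answer: A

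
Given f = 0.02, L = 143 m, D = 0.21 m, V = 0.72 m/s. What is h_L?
Formula: h_L = f \frac{L}{D} \frac{V^2}{2g}
h_L = 0.02·(143/0.21)·0.72²/(2·9.81) = 0.3598 m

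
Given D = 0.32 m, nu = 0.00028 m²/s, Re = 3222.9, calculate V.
Formula: Re = \frac{V D}{\nu}
Substituting knowns: 3222.9 = V·0.32/0.00028
Solving for V: V = 3222.9·0.00028/0.32 = 2.82 m/s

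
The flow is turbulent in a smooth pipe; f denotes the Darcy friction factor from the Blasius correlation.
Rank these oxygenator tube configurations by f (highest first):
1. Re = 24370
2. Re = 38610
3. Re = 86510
Case 1: f = 0.02529
Case 2: f = 0.02254
Case 3: f = 0.01843
Ranking (highest first): 1, 2, 3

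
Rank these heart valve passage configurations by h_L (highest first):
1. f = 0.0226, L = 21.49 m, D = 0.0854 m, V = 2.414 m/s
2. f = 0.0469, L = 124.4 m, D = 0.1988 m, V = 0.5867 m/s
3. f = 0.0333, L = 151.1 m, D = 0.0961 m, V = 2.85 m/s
Case 1: h_L = 1.689 m
Case 2: h_L = 0.5149 m
Case 3: h_L = 21.68 m
Ranking (highest first): 3, 1, 2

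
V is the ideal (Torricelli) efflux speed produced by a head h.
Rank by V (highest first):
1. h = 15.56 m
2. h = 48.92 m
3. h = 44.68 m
Case 1: V = 17.47 m/s
Case 2: V = 30.98 m/s
Case 3: V = 29.61 m/s
Ranking (highest first): 2, 3, 1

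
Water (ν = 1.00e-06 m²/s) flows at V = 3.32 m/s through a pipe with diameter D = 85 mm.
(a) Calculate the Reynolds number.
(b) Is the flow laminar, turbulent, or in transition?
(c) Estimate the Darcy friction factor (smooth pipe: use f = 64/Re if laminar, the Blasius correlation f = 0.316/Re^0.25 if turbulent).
(a) Re = V·D/ν = 3.32·0.085/1.00e-06 = 282200
(b) Flow regime: turbulent (Re > 4000)
(c) Friction factor: f = 0.316/Re^0.25 = 0.316/282200^0.25 = 0.01371 (Blasius is strictly valid for Re ≲ 1e5; used here as the smooth-pipe estimate the problem specifies)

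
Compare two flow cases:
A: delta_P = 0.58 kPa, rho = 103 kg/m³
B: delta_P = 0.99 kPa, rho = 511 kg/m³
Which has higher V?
V(A) = 3.356 m/s, V(B) = 1.968 m/s. Answer: A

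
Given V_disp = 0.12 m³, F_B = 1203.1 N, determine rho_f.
Formula: F_B = \rho_f g V_{disp}
Substituting knowns: 1203.1 = rho_f·9.81·0.12
Solving for rho_f: rho_f = 1203.1/(9.81·0.12) = 1022 kg/m³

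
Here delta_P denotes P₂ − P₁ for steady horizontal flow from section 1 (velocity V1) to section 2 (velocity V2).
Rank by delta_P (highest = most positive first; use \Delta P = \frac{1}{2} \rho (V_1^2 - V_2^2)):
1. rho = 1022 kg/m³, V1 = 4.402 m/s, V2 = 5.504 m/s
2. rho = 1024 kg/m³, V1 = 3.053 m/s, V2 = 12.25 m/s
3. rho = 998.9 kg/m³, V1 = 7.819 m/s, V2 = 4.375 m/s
Case 1: delta_P = -5.578 kPa
Case 2: delta_P = -72.06 kPa
Case 3: delta_P = 20.97 kPa
Ranking (highest first): 3, 1, 2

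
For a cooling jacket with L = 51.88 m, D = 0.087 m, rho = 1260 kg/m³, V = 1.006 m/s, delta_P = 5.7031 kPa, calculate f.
Formula: \Delta P = f \frac{L}{D} \frac{\rho V^2}{2}
Substituting knowns: 5.7031 = f·(51.88/0.087)·0.5·1260·1.006²/1000
Solving for f: f = (5.7031·1000)/((51.88/0.087)·0.5·1260·1.006²) = 0.015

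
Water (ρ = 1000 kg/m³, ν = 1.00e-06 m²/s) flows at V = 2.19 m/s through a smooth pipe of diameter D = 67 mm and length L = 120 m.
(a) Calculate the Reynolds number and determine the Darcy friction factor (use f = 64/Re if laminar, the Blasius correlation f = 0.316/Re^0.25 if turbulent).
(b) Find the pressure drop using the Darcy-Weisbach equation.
(a) Re = V·D/ν = 2.19·0.067/1.00e-06 = 146730 → turbulent (Re > 4000); f = 0.316/Re^0.25 = 0.316/146730^0.25 = 0.016146 (Blasius is strictly valid for Re ≲ 1e5; used here as the smooth-pipe estimate the problem specifies)
(b) Darcy-Weisbach: ΔP = f·(L/D)·½ρV²/1000 = 0.016146·(120/0.067)·½·1000·2.19²/1000 = 69.35 kPa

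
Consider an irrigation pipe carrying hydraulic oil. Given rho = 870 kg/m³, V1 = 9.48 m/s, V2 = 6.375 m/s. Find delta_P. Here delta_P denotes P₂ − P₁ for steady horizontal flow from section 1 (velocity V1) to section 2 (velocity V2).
Formula: \Delta P = \frac{1}{2} \rho (V_1^2 - V_2^2)
delta_P = 0.5·870·(9.48² − 6.375²)/1000 = 21.41 kPa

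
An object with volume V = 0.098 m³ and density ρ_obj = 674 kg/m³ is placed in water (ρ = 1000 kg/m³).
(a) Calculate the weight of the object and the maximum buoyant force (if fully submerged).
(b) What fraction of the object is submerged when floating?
(a) W=rho_obj*g*V=674*9.81*0.098=648.0 N; F_B(max)=rho*g*V=1000*9.81*0.098=961.4 N
(b) Floating fraction=rho_obj/rho=674/1000=0.674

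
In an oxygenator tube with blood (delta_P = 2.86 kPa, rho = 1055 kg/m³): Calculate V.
Formula: V = \sqrt{\frac{2 \Delta P}{\rho}}
V = √(2·(2.86·1000)/1055) = 2.328 m/s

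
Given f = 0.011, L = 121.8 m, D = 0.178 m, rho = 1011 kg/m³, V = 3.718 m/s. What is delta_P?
Formula: \Delta P = f \frac{L}{D} \frac{\rho V^2}{2}
delta_P = 0.011·(121.8/0.178)·0.5·1011·3.718²/1000 = 52.6 kPa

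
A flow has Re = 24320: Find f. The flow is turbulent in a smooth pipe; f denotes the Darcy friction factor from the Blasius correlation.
Formula: f = \frac{0.316}{Re^{0.25}}
f = 0.316/24320^0.25 = 0.0253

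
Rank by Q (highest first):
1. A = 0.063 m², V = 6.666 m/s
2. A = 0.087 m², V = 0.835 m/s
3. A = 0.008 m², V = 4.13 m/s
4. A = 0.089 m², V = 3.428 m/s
Case 1: Q = 420 L/s
Case 2: Q = 72.64 L/s
Case 3: Q = 33.04 L/s
Case 4: Q = 305.1 L/s
Ranking (highest first): 1, 4, 2, 3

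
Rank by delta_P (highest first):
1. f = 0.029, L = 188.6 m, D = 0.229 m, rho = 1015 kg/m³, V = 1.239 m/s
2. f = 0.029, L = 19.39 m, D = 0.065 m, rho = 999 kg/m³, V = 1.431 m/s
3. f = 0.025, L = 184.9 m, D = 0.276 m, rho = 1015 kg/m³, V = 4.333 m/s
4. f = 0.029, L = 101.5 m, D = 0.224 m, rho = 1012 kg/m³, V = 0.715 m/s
Case 1: delta_P = 18.61 kPa
Case 2: delta_P = 8.849 kPa
Case 3: delta_P = 159.6 kPa
Case 4: delta_P = 3.399 kPa
Ranking (highest first): 3, 1, 2, 4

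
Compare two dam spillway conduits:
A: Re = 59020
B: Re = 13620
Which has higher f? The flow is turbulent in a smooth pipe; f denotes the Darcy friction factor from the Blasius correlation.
f(A) = 0.02027, f(B) = 0.02925. Answer: B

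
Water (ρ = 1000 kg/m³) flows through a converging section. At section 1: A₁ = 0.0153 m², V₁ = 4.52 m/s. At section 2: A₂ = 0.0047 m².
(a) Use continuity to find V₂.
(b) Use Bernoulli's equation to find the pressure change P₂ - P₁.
(a) Continuity: A₁V₁=A₂V₂ -> V₂=A₁V₁/A₂=0.0153*4.52/0.0047=14.71 m/s
(b) Bernoulli: P₂-P₁=0.5*rho*(V₁^2-V₂^2)/1000=0.5*1000*(4.52^2-14.71^2)/1000=-97.98 kPa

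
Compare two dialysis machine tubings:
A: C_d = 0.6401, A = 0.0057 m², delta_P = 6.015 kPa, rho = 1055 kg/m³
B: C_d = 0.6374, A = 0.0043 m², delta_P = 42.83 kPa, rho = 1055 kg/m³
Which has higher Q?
Q(A) = 12.32 L/s, Q(B) = 24.7 L/s. Answer: B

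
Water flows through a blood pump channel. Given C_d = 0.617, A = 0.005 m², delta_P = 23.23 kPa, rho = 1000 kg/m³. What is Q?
Formula: Q = C_d A \sqrt{\frac{2 \Delta P}{\rho}}
Q = 0.617·0.005·√(2·(23.23·1000)/1000)·1000 = 21.03 L/s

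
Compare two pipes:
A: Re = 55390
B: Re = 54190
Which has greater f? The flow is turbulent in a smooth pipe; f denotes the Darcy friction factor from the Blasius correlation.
f(A) = 0.0206, f(B) = 0.02071. Answer: B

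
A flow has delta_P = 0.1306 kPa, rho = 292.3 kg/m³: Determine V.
Formula: V = \sqrt{\frac{2 \Delta P}{\rho}}
V = √(2·(0.1306·1000)/292.3) = 0.9453 m/s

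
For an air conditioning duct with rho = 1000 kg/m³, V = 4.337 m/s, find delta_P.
Formula: V = \sqrt{\frac{2 \Delta P}{\rho}}
Substituting knowns: 4.337 = √(2·(delta_P·1000)/1000)
Solving for delta_P: delta_P = 4.337²·1000/2/1000 = 9.405 kPa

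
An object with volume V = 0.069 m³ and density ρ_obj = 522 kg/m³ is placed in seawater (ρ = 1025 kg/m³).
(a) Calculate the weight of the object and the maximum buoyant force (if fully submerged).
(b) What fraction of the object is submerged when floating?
(a) W=rho_obj*g*V=522*9.81*0.069=353.3 N; F_B(max)=rho*g*V=1025*9.81*0.069=693.8 N
(b) Floating fraction=rho_obj/rho=522/1025=0.509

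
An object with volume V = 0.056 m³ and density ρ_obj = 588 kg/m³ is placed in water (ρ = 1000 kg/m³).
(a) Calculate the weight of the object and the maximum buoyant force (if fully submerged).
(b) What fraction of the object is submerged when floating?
(a) W=rho_obj*g*V=588*9.81*0.056=323.0 N; F_B(max)=rho*g*V=1000*9.81*0.056=549.4 N
(b) Floating fraction=rho_obj/rho=588/1000=0.588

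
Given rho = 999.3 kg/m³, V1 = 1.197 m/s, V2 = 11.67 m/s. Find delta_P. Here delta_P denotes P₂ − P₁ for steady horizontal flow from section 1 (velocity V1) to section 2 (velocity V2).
Formula: \Delta P = \frac{1}{2} \rho (V_1^2 - V_2^2)
delta_P = 0.5·999.3·(1.197² − 11.67²)/1000 = -67.33 kPa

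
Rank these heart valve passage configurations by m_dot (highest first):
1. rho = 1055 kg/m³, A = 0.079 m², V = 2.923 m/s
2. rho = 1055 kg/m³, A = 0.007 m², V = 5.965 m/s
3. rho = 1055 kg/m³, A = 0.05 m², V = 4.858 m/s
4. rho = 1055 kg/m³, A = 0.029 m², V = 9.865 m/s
Case 1: m_dot = 243.6 kg/s
Case 2: m_dot = 44.05 kg/s
Case 3: m_dot = 256.3 kg/s
Case 4: m_dot = 301.8 kg/s
Ranking (highest first): 4, 3, 1, 2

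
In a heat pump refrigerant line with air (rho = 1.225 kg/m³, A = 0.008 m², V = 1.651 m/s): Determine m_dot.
Formula: \dot{m} = \rho A V
m_dot = 1.225·0.008·1.651 = 0.01618 kg/s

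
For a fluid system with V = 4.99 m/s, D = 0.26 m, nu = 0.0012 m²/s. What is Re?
Formula: Re = \frac{V D}{\nu}
Re = 4.99·0.26/0.0012 = 1081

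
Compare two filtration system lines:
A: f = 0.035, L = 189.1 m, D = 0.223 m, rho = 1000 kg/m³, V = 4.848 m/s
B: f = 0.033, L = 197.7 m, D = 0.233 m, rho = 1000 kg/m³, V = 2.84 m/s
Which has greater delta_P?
delta_P(A) = 348.8 kPa, delta_P(B) = 112.9 kPa. Answer: A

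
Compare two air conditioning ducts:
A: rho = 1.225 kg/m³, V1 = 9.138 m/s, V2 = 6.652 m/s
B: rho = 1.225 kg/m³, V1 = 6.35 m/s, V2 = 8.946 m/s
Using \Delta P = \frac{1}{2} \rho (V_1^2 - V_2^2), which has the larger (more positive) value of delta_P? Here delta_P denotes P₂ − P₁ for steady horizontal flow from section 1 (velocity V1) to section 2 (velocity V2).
delta_P(A) = 0.02404 kPa, delta_P(B) = -0.02432 kPa. Answer: A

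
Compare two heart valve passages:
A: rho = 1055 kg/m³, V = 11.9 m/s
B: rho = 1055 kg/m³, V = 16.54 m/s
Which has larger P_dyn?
P_dyn(A) = 74.7 kPa, P_dyn(B) = 144.3 kPa. Answer: B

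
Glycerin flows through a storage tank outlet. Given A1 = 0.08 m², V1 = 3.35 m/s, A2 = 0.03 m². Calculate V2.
Formula: V_2 = \frac{A_1 V_1}{A_2}
V2 = 0.08·3.35/0.03 = 8.933 m/s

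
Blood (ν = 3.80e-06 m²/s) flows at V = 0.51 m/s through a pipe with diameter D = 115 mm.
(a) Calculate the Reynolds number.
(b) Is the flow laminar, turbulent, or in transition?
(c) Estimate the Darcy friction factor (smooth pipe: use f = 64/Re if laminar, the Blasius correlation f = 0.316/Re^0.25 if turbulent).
(a) Re = V·D/ν = 0.51·0.115/3.80e-06 = 15434
(b) Flow regime: turbulent (Re > 4000)
(c) Friction factor: f = 0.316/Re^0.25 = 0.316/15434^0.25 = 0.02835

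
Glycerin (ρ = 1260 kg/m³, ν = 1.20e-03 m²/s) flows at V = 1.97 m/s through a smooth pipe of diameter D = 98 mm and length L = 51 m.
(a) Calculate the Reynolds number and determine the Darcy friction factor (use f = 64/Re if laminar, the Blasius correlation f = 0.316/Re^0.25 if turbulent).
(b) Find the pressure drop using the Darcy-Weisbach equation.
(a) Re = V·D/ν = 1.97·0.098/1.20e-03 = 160.88 → laminar (Re < 2300); f = 64/Re = 64/160.88 = 0.39781
(b) Darcy-Weisbach: ΔP = f·(L/D)·½ρV²/1000 = 0.39781·(51/0.098)·½·1260·1.97²/1000 = 506.2 kPa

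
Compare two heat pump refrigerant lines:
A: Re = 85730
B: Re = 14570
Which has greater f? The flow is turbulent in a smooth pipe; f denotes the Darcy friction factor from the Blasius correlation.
f(A) = 0.01847, f(B) = 0.02876. Answer: B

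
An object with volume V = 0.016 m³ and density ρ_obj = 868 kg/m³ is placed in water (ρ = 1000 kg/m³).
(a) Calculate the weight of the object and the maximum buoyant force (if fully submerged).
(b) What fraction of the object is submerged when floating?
(a) W=rho_obj*g*V=868*9.81*0.016=136.2 N; F_B(max)=rho*g*V=1000*9.81*0.016=157.0 N
(b) Floating fraction=rho_obj/rho=868/1000=0.868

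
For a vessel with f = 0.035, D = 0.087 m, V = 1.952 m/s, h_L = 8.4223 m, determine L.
Formula: h_L = f \frac{L}{D} \frac{V^2}{2g}
Substituting knowns: 8.4223 = 0.035·(L/0.087)·1.952²/(2·9.81)
Solving for L: L = 8.4223·2·9.81·0.087/(0.035·1.952²) = 107.8 m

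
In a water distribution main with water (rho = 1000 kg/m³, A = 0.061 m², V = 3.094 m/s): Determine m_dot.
Formula: \dot{m} = \rho A V
m_dot = 1000·0.061·3.094 = 188.7 kg/s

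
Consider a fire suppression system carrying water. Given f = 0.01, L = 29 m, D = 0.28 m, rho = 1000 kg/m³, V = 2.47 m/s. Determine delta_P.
Formula: \Delta P = f \frac{L}{D} \frac{\rho V^2}{2}
delta_P = 0.01·(29/0.28)·0.5·1000·2.47²/1000 = 3.159 kPa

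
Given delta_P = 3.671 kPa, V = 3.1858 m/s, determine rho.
Formula: V = \sqrt{\frac{2 \Delta P}{\rho}}
Substituting knowns: 3.1858 = √(2·(3.671·1000)/rho)
Solving for rho: rho = 2·(3.671·1000)/3.1858² = 723.4 kg/m³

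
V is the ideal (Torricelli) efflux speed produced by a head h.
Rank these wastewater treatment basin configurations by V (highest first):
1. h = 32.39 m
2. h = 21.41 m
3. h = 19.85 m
Case 1: V = 25.21 m/s
Case 2: V = 20.5 m/s
Case 3: V = 19.73 m/s
Ranking (highest first): 1, 2, 3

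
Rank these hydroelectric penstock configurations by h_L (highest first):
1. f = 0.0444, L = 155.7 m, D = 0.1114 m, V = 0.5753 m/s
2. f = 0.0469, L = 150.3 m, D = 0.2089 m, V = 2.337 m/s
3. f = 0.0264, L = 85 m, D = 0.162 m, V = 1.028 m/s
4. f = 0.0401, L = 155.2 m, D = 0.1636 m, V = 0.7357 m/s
Case 1: h_L = 1.047 m
Case 2: h_L = 9.393 m
Case 3: h_L = 0.7461 m
Case 4: h_L = 1.049 m
Ranking (highest first): 2, 4, 1, 3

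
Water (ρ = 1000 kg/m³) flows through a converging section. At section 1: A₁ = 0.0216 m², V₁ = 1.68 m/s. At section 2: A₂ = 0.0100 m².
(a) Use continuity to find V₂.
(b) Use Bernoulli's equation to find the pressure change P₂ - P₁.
(a) Continuity: A₁V₁=A₂V₂ -> V₂=A₁V₁/A₂=0.0216*1.68/0.0100=3.63 m/s
(b) Bernoulli: P₂-P₁=0.5*rho*(V₁^2-V₂^2)/1000=0.5*1000*(1.68^2-3.63^2)/1000=-5.177 kPa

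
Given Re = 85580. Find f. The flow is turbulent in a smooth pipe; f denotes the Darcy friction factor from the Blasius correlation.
Formula: f = \frac{0.316}{Re^{0.25}}
f = 0.316/85580^0.25 = 0.01848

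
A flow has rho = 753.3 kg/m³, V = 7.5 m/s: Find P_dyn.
Formula: P_{dyn} = \frac{1}{2} \rho V^2
P_dyn = 0.5·753.3·7.5²/1000 = 21.19 kPa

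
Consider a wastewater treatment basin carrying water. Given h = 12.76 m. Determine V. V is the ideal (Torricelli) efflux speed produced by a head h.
Formula: V = \sqrt{2 g h}
V = √(2·9.81·12.76) = 15.82 m/s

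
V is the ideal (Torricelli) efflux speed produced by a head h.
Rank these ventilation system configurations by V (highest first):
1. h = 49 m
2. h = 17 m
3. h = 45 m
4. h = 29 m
Case 1: V = 31.01 m/s
Case 2: V = 18.26 m/s
Case 3: V = 29.71 m/s
Case 4: V = 23.85 m/s
Ranking (highest first): 1, 3, 4, 2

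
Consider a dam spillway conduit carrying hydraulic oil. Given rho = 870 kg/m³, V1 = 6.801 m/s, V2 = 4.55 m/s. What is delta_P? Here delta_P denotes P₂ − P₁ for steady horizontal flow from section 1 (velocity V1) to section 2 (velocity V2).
Formula: \Delta P = \frac{1}{2} \rho (V_1^2 - V_2^2)
delta_P = 0.5·870·(6.801² − 4.55²)/1000 = 11.11 kPa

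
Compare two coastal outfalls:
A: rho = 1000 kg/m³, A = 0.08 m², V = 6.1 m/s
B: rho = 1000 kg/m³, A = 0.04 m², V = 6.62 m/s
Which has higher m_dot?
m_dot(A) = 488 kg/s, m_dot(B) = 264.8 kg/s. Answer: A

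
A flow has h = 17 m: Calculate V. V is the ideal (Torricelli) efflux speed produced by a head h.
Formula: V = \sqrt{2 g h}
V = √(2·9.81·17) = 18.26 m/s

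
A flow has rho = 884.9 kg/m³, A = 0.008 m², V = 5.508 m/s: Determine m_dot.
Formula: \dot{m} = \rho A V
m_dot = 884.9·0.008·5.508 = 38.99 kg/s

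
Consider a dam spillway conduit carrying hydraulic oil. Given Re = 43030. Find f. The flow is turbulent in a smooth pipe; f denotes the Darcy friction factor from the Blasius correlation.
Formula: f = \frac{0.316}{Re^{0.25}}
f = 0.316/43030^0.25 = 0.02194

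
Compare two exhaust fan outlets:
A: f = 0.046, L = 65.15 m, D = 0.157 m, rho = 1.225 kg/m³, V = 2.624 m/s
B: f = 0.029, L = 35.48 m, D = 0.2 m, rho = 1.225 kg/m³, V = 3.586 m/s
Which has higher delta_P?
delta_P(A) = 0.0805 kPa, delta_P(B) = 0.04052 kPa. Answer: A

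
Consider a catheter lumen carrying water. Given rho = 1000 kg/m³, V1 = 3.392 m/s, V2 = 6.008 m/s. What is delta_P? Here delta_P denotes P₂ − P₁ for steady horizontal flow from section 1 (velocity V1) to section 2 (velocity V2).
Formula: \Delta P = \frac{1}{2} \rho (V_1^2 - V_2^2)
delta_P = 0.5·1000·(3.392² − 6.008²)/1000 = -12.3 kPa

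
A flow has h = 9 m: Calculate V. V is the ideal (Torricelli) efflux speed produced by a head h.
Formula: V = \sqrt{2 g h}
V = √(2·9.81·9) = 13.29 m/s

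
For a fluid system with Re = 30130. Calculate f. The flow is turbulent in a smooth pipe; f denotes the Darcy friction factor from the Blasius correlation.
Formula: f = \frac{0.316}{Re^{0.25}}
f = 0.316/30130^0.25 = 0.02398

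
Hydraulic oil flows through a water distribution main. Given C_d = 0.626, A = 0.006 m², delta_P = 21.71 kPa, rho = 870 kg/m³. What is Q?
Formula: Q = C_d A \sqrt{\frac{2 \Delta P}{\rho}}
Q = 0.626·0.006·√(2·(21.71·1000)/870)·1000 = 26.53 L/s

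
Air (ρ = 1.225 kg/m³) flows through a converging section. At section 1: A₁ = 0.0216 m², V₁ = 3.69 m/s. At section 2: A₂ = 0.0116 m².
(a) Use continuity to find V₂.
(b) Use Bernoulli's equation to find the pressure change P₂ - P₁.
(a) Continuity: A₁V₁=A₂V₂ -> V₂=A₁V₁/A₂=0.0216*3.69/0.0116=6.87 m/s
(b) Bernoulli: P₂-P₁=0.5*rho*(V₁^2-V₂^2)/1000=0.5*1.225*(3.69^2-6.87^2)/1000=-0.02057 kPa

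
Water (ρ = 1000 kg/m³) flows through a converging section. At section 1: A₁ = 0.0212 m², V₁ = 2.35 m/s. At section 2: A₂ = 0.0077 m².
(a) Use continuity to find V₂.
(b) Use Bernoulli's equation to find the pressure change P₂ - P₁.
(a) Continuity: A₁V₁=A₂V₂ -> V₂=A₁V₁/A₂=0.0212*2.35/0.0077=6.47 m/s
(b) Bernoulli: P₂-P₁=0.5*rho*(V₁^2-V₂^2)/1000=0.5*1000*(2.35^2-6.47^2)/1000=-18.17 kPa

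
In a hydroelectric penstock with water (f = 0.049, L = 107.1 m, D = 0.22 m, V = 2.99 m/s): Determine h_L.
Formula: h_L = f \frac{L}{D} \frac{V^2}{2g}
h_L = 0.049·(107.1/0.22)·2.99²/(2·9.81) = 10.87 m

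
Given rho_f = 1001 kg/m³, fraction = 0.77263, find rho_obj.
Formula: f_{sub} = \frac{\rho_{obj}}{\rho_f}
Substituting knowns: 0.77263 = rho_obj/1001
Solving for rho_obj: rho_obj = 0.77263·1001 = 773.4 kg/m³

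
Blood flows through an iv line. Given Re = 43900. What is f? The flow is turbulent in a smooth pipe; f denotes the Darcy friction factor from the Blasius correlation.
Formula: f = \frac{0.316}{Re^{0.25}}
f = 0.316/43900^0.25 = 0.02183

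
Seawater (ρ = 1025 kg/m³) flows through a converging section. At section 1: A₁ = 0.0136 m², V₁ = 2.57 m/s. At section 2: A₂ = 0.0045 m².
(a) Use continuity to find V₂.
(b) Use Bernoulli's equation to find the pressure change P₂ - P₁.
(a) Continuity: A₁V₁=A₂V₂ -> V₂=A₁V₁/A₂=0.0136*2.57/0.0045=7.77 m/s
(b) Bernoulli: P₂-P₁=0.5*rho*(V₁^2-V₂^2)/1000=0.5*1025*(2.57^2-7.77^2)/1000=-27.56 kPa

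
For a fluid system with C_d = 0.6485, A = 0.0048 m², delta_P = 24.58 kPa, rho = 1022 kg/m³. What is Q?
Formula: Q = C_d A \sqrt{\frac{2 \Delta P}{\rho}}
Q = 0.6485·0.0048·√(2·(24.58·1000)/1022)·1000 = 21.59 L/s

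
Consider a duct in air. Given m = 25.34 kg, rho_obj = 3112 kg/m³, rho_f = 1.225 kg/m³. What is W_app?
Formula: W_{app} = mg\left(1 - \frac{\rho_f}{\rho_{obj}}\right)
W_app = 25.34·9.81·(1 − 1.225/3112) = 248.5 N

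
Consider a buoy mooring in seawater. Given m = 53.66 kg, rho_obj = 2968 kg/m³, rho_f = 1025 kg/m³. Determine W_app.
Formula: W_{app} = mg\left(1 - \frac{\rho_f}{\rho_{obj}}\right)
W_app = 53.66·9.81·(1 − 1025/2968) = 344.6 N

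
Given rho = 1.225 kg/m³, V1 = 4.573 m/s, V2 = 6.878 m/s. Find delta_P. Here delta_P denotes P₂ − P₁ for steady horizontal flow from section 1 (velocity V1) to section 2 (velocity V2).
Formula: \Delta P = \frac{1}{2} \rho (V_1^2 - V_2^2)
delta_P = 0.5·1.225·(4.573² − 6.878²)/1000 = -0.01617 kPa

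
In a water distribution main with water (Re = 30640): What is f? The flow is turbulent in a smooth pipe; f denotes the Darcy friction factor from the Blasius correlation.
Formula: f = \frac{0.316}{Re^{0.25}}
f = 0.316/30640^0.25 = 0.02388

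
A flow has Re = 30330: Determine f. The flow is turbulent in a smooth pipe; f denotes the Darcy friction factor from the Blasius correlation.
Formula: f = \frac{0.316}{Re^{0.25}}
f = 0.316/30330^0.25 = 0.02395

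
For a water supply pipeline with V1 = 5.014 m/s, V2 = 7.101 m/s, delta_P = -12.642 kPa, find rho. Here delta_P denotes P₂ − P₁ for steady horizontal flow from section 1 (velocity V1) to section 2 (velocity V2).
Formula: \Delta P = \frac{1}{2} \rho (V_1^2 - V_2^2)
Substituting knowns: -12.642 = 0.5·rho·(5.014² − 7.101²)/1000
Solving for rho: rho = 2·(-12.642·1000)/(5.014² − 7.101²) = 1000 kg/m³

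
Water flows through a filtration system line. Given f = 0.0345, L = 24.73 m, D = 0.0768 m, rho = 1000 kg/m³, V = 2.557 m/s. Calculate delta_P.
Formula: \Delta P = f \frac{L}{D} \frac{\rho V^2}{2}
delta_P = 0.0345·(24.73/0.0768)·0.5·1000·2.557²/1000 = 36.32 kPa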